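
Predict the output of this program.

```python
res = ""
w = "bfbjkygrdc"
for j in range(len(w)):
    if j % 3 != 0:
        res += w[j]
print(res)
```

fbkyrd

j=0: skip
j=1: add 'f' → 'f'
j=2: add 'b' → 'fb'
j=3: skip
j=4: add 'k' → 'fbk'
j=5: add 'y' → 'fbky'
j=6: skip
j=7: add 'r' → 'fbkyr'
j=8: add 'd' → 'fbkyrd'
j=9: skip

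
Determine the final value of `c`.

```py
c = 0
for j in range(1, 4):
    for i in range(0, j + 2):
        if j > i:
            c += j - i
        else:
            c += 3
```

j=1,i=0: 1>0, c = 0+1 = 1
j=1,i=1: not 1>1, c = 1+3 = 4
j=1,i=2: not 1>2, c = 4+3 = 7
j=2,i=0: 2>0, c = 7+2 = 9
j=2,i=1: 2>1, c = 9+1 = 10
j=2,i=2: not 2>2, c = 10+3 = 13
j=2,i=3: not 2>3, c = 13+3 = 16
j=3,i=0: 3>0, c = 16+3 = 19
j=3,i=1: 3>1, c = 19+2 = 21
j=3,i=2: 3>2, c = 21+1 = 22
j=3,i=3: not 3>3, c = 22+3 = 25
j=3,i=4: not 3>4, c = 25+3 = 28

28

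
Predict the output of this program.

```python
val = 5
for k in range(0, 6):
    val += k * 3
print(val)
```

k=0: val = 5+0*3 = 5
k=1: val = 5+1*3 = 8
k=2: val = 8+2*3 = 14
k=3: val = 14+3*3 = 23
k=4: val = 23+4*3 = 35
k=5: val = 35+5*3 = 50

50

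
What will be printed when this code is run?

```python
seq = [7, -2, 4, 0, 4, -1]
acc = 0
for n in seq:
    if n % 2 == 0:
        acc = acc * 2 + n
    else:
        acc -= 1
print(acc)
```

-13

n=7: not even, acc = 0-1 = -1
n=-2: even, acc = (-1)*2+(-2) = -4
n=4: even, acc = (-4)*2+4 = -4
n=0: even, acc = (-4)*2+0 = -8
n=4: even, acc = (-8)*2+4 = -12
n=-1: not even, acc = (-12)-1 = -13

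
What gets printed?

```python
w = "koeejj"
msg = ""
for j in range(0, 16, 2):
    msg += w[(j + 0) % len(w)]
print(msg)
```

kejkejke

j=0: add w[0]='k' → 'k'
j=2: add w[2]='e' → 'ke'
j=4: add w[4]='j' → 'kej'
j=6: add w[0]='k' → 'kejk'
j=8: add w[2]='e' → 'kejke'
j=10: add w[4]='j' → 'kejkej'
j=12: add w[0]='k' → 'kejkejk'
j=14: add w[2]='e' → 'kejkejke'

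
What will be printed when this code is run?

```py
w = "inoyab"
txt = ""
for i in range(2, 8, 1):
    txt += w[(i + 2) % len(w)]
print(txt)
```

abinoy

i=2: add w[4]='a' → 'a'
i=3: add w[5]='b' → 'ab'
i=4: add w[0]='i' → 'abi'
i=5: add w[1]='n' → 'abin'
i=6: add w[2]='o' → 'abino'
i=7: add w[3]='y' → 'abinoy'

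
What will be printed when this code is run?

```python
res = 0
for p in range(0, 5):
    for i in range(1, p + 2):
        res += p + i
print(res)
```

p=0,i=1: res = 0+1 = 1
p=1,i=1: res = 1+2 = 3
p=1,i=2: res = 3+3 = 6
p=2,i=1: res = 6+3 = 9
p=2,i=2: res = 9+4 = 13
p=2,i=3: res = 13+5 = 18
p=3,i=1: res = 18+4 = 22
p=3,i=2: res = 22+5 = 27
p=3,i=3: res = 27+6 = 33
p=3,i=4: res = 33+7 = 40
p=4,i=1: res = 40+5 = 45
p=4,i=2: res = 45+6 = 51
p=4,i=3: res = 51+7 = 58
p=4,i=4: res = 58+8 = 66
p=4,i=5: res = 66+9 = 75

75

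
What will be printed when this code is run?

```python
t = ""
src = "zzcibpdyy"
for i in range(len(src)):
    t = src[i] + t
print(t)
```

i=0: prepend 'z' → 'z'
i=1: prepend 'z' → 'zz'
i=2: prepend 'c' → 'czz'
i=3: prepend 'i' → 'iczz'
i=4: prepend 'b' → 'biczz'
i=5: prepend 'p' → 'pbiczz'
i=6: prepend 'd' → 'dpbiczz'
i=7: prepend 'y' → 'ydpbiczz'
i=8: prepend 'y' → 'yydpbiczz'

yydpbiczz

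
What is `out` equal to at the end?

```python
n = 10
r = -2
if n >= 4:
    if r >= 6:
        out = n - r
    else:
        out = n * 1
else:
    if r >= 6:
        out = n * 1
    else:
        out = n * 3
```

n=10, r=-2
n >= 4 is True; r >= 6 is False
→ out = n * 1 = 10

10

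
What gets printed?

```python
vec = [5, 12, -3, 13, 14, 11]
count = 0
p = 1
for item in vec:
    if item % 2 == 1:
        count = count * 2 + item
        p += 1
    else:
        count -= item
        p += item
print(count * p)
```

item=5: odd, count = 0*2+5 = 5; p=2
item=12: not odd, count = 5-12 = -7; p=14
item=-3: odd, count = (-7)*2+(-3) = -17; p=15
item=13: odd, count = (-17)*2+13 = -21; p=16
item=14: not odd, count = (-21)-14 = -35; p=30
item=11: odd, count = (-35)*2+11 = -59; p=31
count*p = (-59)*31 = -1829

-1829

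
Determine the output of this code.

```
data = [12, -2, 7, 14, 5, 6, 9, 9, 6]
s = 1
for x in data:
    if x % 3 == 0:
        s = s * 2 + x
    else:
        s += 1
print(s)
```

x=12: %3==0, s = 1*2+12 = 14
x=-2: not %3==0, s = 14+1 = 15
x=7: not %3==0, s = 15+1 = 16
x=14: not %3==0, s = 16+1 = 17
x=5: not %3==0, s = 17+1 = 18
x=6: %3==0, s = 18*2+6 = 42
x=9: %3==0, s = 42*2+9 = 93
x=9: %3==0, s = 93*2+9 = 195
x=6: %3==0, s = 195*2+6 = 396

396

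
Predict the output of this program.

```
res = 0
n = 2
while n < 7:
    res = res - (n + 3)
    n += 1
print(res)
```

-35

n=2: res = 0-5 = -5
n=3: res = (-5)-6 = -11
n=4: res = (-11)-7 = -18
n=5: res = (-18)-8 = -26
n=6: res = (-26)-9 = -35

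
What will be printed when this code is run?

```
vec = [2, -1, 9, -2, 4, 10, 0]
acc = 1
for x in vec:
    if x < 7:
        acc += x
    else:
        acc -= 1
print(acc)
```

2

x=2: <7, acc = 1+2 = 3
x=-1: <7, acc = 3+(-1) = 2
x=9: not <7, acc = 2-1 = 1
x=-2: <7, acc = 1+(-2) = -1
x=4: <7, acc = (-1)+4 = 3
x=10: not <7, acc = 3-1 = 2
x=0: <7, acc = 2+0 = 2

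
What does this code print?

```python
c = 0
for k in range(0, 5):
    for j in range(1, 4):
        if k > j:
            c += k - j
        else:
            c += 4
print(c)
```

k=0,j=1: not 0>1, c = 0+4 = 4
k=0,j=2: not 0>2, c = 4+4 = 8
k=0,j=3: not 0>3, c = 8+4 = 12
k=1,j=1: not 1>1, c = 12+4 = 16
k=1,j=2: not 1>2, c = 16+4 = 20
k=1,j=3: not 1>3, c = 20+4 = 24
k=2,j=1: 2>1, c = 24+1 = 25
k=2,j=2: not 2>2, c = 25+4 = 29
k=2,j=3: not 2>3, c = 29+4 = 33
k=3,j=1: 3>1, c = 33+2 = 35
k=3,j=2: 3>2, c = 35+1 = 36
k=3,j=3: not 3>3, c = 36+4 = 40
k=4,j=1: 4>1, c = 40+3 = 43
k=4,j=2: 4>2, c = 43+2 = 45
k=4,j=3: 4>3, c = 45+1 = 46

46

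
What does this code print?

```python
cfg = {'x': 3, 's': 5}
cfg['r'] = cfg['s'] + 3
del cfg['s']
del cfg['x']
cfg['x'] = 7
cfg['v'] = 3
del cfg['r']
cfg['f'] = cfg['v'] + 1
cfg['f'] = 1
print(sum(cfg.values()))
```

11

cfg['r'] = cfg['s']+3 = 8 → {'x': 3, 's': 5, 'r': 8}
del 's' → {'x': 3, 'r': 8}
del 'x' → {'r': 8}
cfg['x'] = 7 → {'r': 8, 'x': 7}
cfg['v'] = 3 → {'r': 8, 'x': 7, 'v': 3}
del 'r' → {'x': 7, 'v': 3}
cfg['f'] = cfg['v']+1 = 4 → {'x': 7, 'v': 3, 'f': 4}
cfg['f'] = 1 → {'x': 7, 'v': 3, 'f': 1}
sum of values = 11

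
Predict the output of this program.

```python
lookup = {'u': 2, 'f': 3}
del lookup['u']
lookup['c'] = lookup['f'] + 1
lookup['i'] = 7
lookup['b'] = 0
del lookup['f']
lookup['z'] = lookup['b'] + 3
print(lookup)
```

{'c': 4, 'i': 7, 'b': 0, 'z': 3}

del 'u' → {'f': 3}
lookup['c'] = lookup['f']+1 = 4 → {'f': 3, 'c': 4}
lookup['i'] = 7 → {'f': 3, 'c': 4, 'i': 7}
lookup['b'] = 0 → {'f': 3, 'c': 4, 'i': 7, 'b': 0}
del 'f' → {'c': 4, 'i': 7, 'b': 0}
lookup['z'] = lookup['b']+3 = 3 → {'c': 4, 'i': 7, 'b': 0, 'z': 3}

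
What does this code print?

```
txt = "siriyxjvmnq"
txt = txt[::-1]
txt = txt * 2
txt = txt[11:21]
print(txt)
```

qnmvjxyiri

reverse → 'qnmvjxyiris'
repeat ×2 → 'qnmvjxyirisqnmvjxyiris'
slice [11:21] → 'qnmvjxyiri'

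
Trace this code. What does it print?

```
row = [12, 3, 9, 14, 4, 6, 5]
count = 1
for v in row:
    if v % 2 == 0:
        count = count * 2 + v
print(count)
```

v=12: even, count = 1*2+12 = 14
v=3: not even
v=9: not even
v=14: even, count = 14*2+14 = 42
v=4: even, count = 42*2+4 = 88
v=6: even, count = 88*2+6 = 182
v=5: not even

182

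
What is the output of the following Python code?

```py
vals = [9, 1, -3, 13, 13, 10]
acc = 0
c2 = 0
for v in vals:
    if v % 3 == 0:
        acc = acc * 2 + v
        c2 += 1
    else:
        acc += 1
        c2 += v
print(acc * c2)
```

780

v=9: %3==0, acc = 0*2+9 = 9; c2=1
v=1: not %3==0, acc = 9+1 = 10; c2=2
v=-3: %3==0, acc = 10*2+(-3) = 17; c2=3
v=13: not %3==0, acc = 17+1 = 18; c2=16
v=13: not %3==0, acc = 18+1 = 19; c2=29
v=10: not %3==0, acc = 19+1 = 20; c2=39
acc*c2 = 20*39 = 780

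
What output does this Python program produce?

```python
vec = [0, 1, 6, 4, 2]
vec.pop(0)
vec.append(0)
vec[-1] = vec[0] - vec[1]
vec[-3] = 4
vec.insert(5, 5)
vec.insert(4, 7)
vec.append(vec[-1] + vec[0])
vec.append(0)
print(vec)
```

[1, 6, 4, 2, 7, -5, 5, 6, 0]

pop(0) removes 0 → [1, 6, 4, 2]
append 0 → [1, 6, 4, 2, 0]
vec[-1] = vec[0]-vec[1] = 1-6 = -5 → [1, 6, 4, 2, -5]
vec[-3] = 4 → [1, 6, 4, 2, -5]
insert 5 at 5 → [1, 6, 4, 2, -5, 5]
insert 7 at 4 → [1, 6, 4, 2, 7, -5, 5]
append vec[-1]+vec[0] = 5+1 = 6 → [1, 6, 4, 2, 7, -5, 5, 6]
append 0 → [1, 6, 4, 2, 7, -5, 5, 6, 0]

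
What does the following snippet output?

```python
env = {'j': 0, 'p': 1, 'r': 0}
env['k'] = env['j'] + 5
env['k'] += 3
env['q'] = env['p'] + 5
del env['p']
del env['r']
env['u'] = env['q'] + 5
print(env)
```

env['k'] = env['j']+5 = 5 → {'j': 0, 'p': 1, 'r': 0, 'k': 5}
env['k'] = 5+3 = 8 → {'j': 0, 'p': 1, 'r': 0, 'k': 8}
env['q'] = env['p']+5 = 6 → {'j': 0, 'p': 1, 'r': 0, 'k': 8, 'q': 6}
del 'p' → {'j': 0, 'r': 0, 'k': 8, 'q': 6}
del 'r' → {'j': 0, 'k': 8, 'q': 6}
env['u'] = env['q']+5 = 11 → {'j': 0, 'k': 8, 'q': 6, 'u': 11}

{'j': 0, 'k': 8, 'q': 6, 'u': 11}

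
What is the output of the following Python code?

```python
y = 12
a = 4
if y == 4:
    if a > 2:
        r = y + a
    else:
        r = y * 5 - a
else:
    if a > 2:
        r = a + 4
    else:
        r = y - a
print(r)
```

y=12, a=4
y == 4 is False; a > 2 is True
→ r = a + 4 = 8

8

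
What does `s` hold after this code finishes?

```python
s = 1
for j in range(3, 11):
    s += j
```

j=3: s = 1+3 = 4
j=4: s = 4+4 = 8
j=5: s = 8+5 = 13
j=6: s = 13+6 = 19
j=7: s = 19+7 = 26
j=8: s = 26+8 = 34
j=9: s = 34+9 = 43
j=10: s = 43+10 = 53

53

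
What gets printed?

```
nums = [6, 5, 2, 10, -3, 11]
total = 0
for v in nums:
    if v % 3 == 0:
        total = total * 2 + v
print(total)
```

9

v=6: %3==0, total = 0*2+6 = 6
v=5: not %3==0
v=2: not %3==0
v=10: not %3==0
v=-3: %3==0, total = 6*2+(-3) = 9
v=11: not %3==0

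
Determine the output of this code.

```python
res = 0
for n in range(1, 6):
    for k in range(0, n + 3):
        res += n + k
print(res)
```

180

n=1,k=0: res = 0+1 = 1
n=1,k=1: res = 1+2 = 3
n=1,k=2: res = 3+3 = 6
n=1,k=3: res = 6+4 = 10
n=2,k=0: res = 10+2 = 12
n=2,k=1: res = 12+3 = 15
n=2,k=2: res = 15+4 = 19
n=2,k=3: res = 19+5 = 24
n=2,k=4: res = 24+6 = 30
n=3,k=0: res = 30+3 = 33
n=3,k=1: res = 33+4 = 37
n=3,k=2: res = 37+5 = 42
n=3,k=3: res = 42+6 = 48
n=3,k=4: res = 48+7 = 55
n=3,k=5: res = 55+8 = 63
n=4,k=0: res = 63+4 = 67
n=4,k=1: res = 67+5 = 72
n=4,k=2: res = 72+6 = 78
n=4,k=3: res = 78+7 = 85
n=4,k=4: res = 85+8 = 93
n=4,k=5: res = 93+9 = 102
n=4,k=6: res = 102+10 = 112
n=5,k=0: res = 112+5 = 117
n=5,k=1: res = 117+6 = 123
n=5,k=2: res = 123+7 = 130
n=5,k=3: res = 130+8 = 138
n=5,k=4: res = 138+9 = 147
n=5,k=5: res = 147+10 = 157
n=5,k=6: res = 157+11 = 168
n=5,k=7: res = 168+12 = 180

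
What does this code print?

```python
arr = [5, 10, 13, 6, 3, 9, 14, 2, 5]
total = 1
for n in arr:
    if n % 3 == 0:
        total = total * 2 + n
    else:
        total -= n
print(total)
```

-198

n=5: not %3==0, total = 1-5 = -4
n=10: not %3==0, total = (-4)-10 = -14
n=13: not %3==0, total = (-14)-13 = -27
n=6: %3==0, total = (-27)*2+6 = -48
n=3: %3==0, total = (-48)*2+3 = -93
n=9: %3==0, total = (-93)*2+9 = -177
n=14: not %3==0, total = (-177)-14 = -191
n=2: not %3==0, total = (-191)-2 = -193
n=5: not %3==0, total = (-193)-5 = -198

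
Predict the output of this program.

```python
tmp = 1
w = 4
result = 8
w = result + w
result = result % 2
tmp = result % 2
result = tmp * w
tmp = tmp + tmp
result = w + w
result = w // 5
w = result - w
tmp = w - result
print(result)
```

2

w = 8+4 = 12
result = 8%2 = 0
tmp = 0%2 = 0
result = 0*12 = 0
tmp = 0+0 = 0
result = 12+12 = 24
result = 12//5 = 2
w = 2-12 = -10
tmp = (-10)-2 = -12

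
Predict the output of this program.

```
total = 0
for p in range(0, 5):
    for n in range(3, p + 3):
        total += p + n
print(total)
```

70

p=1,n=3: total = 0+4 = 4
p=2,n=3: total = 4+5 = 9
p=2,n=4: total = 9+6 = 15
p=3,n=3: total = 15+6 = 21
p=3,n=4: total = 21+7 = 28
p=3,n=5: total = 28+8 = 36
p=4,n=3: total = 36+7 = 43
p=4,n=4: total = 43+8 = 51
p=4,n=5: total = 51+9 = 60
p=4,n=6: total = 60+10 = 70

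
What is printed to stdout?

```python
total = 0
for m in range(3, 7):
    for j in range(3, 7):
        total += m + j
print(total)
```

m=3,j=3: total = 0+6 = 6
m=3,j=4: total = 6+7 = 13
m=3,j=5: total = 13+8 = 21
m=3,j=6: total = 21+9 = 30
m=4,j=3: total = 30+7 = 37
m=4,j=4: total = 37+8 = 45
m=4,j=5: total = 45+9 = 54
m=4,j=6: total = 54+10 = 64
m=5,j=3: total = 64+8 = 72
m=5,j=4: total = 72+9 = 81
m=5,j=5: total = 81+10 = 91
m=5,j=6: total = 91+11 = 102
m=6,j=3: total = 102+9 = 111
m=6,j=4: total = 111+10 = 121
m=6,j=5: total = 121+11 = 132
m=6,j=6: total = 132+12 = 144

144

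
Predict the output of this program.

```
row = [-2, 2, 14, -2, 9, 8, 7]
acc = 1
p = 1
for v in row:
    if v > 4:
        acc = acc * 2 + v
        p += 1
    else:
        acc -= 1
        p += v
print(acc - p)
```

v=-2: not >4, acc = 1-1 = 0; p=-1
v=2: not >4, acc = 0-1 = -1; p=1
v=14: >4, acc = (-1)*2+14 = 12; p=2
v=-2: not >4, acc = 12-1 = 11; p=0
v=9: >4, acc = 11*2+9 = 31; p=1
v=8: >4, acc = 31*2+8 = 70; p=2
v=7: >4, acc = 70*2+7 = 147; p=3
acc-p = 147-3 = 144

144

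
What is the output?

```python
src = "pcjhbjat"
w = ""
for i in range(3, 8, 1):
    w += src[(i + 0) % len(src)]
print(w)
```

i=3: add src[3]='h' → 'h'
i=4: add src[4]='b' → 'hb'
i=5: add src[5]='j' → 'hbj'
i=6: add src[6]='a' → 'hbja'
i=7: add src[7]='t' → 'hbjat'

hbjat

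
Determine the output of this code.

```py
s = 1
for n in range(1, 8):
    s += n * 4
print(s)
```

n=1: s = 1+1*4 = 5
n=2: s = 5+2*4 = 13
n=3: s = 13+3*4 = 25
n=4: s = 25+4*4 = 41
n=5: s = 41+5*4 = 61
n=6: s = 61+6*4 = 85
n=7: s = 85+7*4 = 113

113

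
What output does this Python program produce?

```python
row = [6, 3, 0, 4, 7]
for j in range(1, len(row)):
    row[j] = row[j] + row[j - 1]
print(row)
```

[6, 9, 9, 13, 20]

j=1: row[1] = 3+6 = 9 → [6, 9, 0, 4, 7]
j=2: row[2] = 0+9 = 9 → [6, 9, 9, 4, 7]
j=3: row[3] = 4+9 = 13 → [6, 9, 9, 13, 7]
j=4: row[4] = 7+13 = 20 → [6, 9, 9, 13, 20]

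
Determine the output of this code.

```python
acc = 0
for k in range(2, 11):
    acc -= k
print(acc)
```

k=2: acc = 0-2 = -2
k=3: acc = (-2)-3 = -5
k=4: acc = (-5)-4 = -9
k=5: acc = (-9)-5 = -14
k=6: acc = (-14)-6 = -20
k=7: acc = (-20)-7 = -27
k=8: acc = (-27)-8 = -35
k=9: acc = (-35)-9 = -44
k=10: acc = (-44)-10 = -54

-54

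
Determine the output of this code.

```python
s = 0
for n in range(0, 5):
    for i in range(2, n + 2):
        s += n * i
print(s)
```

95

n=1,i=2: s = 0+2 = 2
n=2,i=2: s = 2+4 = 6
n=2,i=3: s = 6+6 = 12
n=3,i=2: s = 12+6 = 18
n=3,i=3: s = 18+9 = 27
n=3,i=4: s = 27+12 = 39
n=4,i=2: s = 39+8 = 47
n=4,i=3: s = 47+12 = 59
n=4,i=4: s = 59+16 = 75
n=4,i=5: s = 75+20 = 95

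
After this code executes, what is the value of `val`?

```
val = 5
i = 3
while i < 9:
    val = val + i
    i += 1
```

i=3: val = 5+3 = 8
i=4: val = 8+4 = 12
i=5: val = 12+5 = 17
i=6: val = 17+6 = 23
i=7: val = 23+7 = 30
i=8: val = 30+8 = 38

38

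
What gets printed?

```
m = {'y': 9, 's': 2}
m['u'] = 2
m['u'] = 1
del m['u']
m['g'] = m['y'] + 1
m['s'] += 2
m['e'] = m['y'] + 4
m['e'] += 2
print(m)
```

{'y': 9, 's': 4, 'g': 10, 'e': 15}

m['u'] = 2 → {'y': 9, 's': 2, 'u': 2}
m['u'] = 1 → {'y': 9, 's': 2, 'u': 1}
del 'u' → {'y': 9, 's': 2}
m['g'] = m['y']+1 = 10 → {'y': 9, 's': 2, 'g': 10}
m['s'] = 2+2 = 4 → {'y': 9, 's': 4, 'g': 10}
m['e'] = m['y']+4 = 13 → {'y': 9, 's': 4, 'g': 10, 'e': 13}
m['e'] = 13+2 = 15 → {'y': 9, 's': 4, 'g': 10, 'e': 15}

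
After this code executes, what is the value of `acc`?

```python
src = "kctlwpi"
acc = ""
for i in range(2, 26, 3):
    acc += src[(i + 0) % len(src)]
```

i=2: add src[2]='t' → 't'
i=5: add src[5]='p' → 'tp'
i=8: add src[1]='c' → 'tpc'
i=11: add src[4]='w' → 'tpcw'
i=14: add src[0]='k' → 'tpcwk'
i=17: add src[3]='l' → 'tpcwkl'
i=20: add src[6]='i' → 'tpcwkli'
i=23: add src[2]='t' → 'tpcwklit'

'tpcwklit'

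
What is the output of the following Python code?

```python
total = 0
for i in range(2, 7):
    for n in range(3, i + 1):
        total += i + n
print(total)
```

i=3,n=3: total = 0+6 = 6
i=4,n=3: total = 6+7 = 13
i=4,n=4: total = 13+8 = 21
i=5,n=3: total = 21+8 = 29
i=5,n=4: total = 29+9 = 38
i=5,n=5: total = 38+10 = 48
i=6,n=3: total = 48+9 = 57
i=6,n=4: total = 57+10 = 67
i=6,n=5: total = 67+11 = 78
i=6,n=6: total = 78+12 = 90

90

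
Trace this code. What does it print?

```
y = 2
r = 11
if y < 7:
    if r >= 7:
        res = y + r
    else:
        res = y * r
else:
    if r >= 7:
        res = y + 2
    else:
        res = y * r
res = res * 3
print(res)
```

y=2, r=11
y < 7 is True; r >= 7 is True
→ res = y + r = 13
res = 13*3 = 39

39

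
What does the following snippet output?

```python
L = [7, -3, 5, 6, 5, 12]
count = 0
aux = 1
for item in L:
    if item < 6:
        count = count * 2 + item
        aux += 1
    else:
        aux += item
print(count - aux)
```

item=7: not <6; aux=8
item=-3: <6, count = 0*2+(-3) = -3; aux=9
item=5: <6, count = (-3)*2+5 = -1; aux=10
item=6: not <6; aux=16
item=5: <6, count = (-1)*2+5 = 3; aux=17
item=12: not <6; aux=29
count-aux = 3-29 = -26

-26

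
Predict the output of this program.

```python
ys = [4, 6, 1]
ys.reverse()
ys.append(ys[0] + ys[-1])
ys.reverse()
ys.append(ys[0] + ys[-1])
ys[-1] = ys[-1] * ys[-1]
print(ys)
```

[5, 4, 6, 1, 36]

reverse → [1, 6, 4]
append ys[0]+ys[-1] = 1+4 = 5 → [1, 6, 4, 5]
reverse → [5, 4, 6, 1]
append ys[0]+ys[-1] = 5+1 = 6 → [5, 4, 6, 1, 6]
ys[-1] = ys[-1]*ys[-1] = 6*6 = 36 → [5, 4, 6, 1, 36]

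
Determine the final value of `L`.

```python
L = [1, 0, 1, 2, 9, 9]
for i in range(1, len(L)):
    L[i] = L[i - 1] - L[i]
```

i=1: L[1] = 1-0 = 1 → [1, 1, 1, 2, 9, 9]
i=2: L[2] = 1-1 = 0 → [1, 1, 0, 2, 9, 9]
i=3: L[3] = 0-2 = -2 → [1, 1, 0, -2, 9, 9]
i=4: L[4] = (-2)-9 = -11 → [1, 1, 0, -2, -11, 9]
i=5: L[5] = (-11)-9 = -20 → [1, 1, 0, -2, -11, -20]

[1, 1, 0, -2, -11, -20]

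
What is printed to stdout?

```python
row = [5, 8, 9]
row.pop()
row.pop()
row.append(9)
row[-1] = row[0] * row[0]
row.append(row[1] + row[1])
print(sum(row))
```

80

pop() removes 9 → [5, 8]
pop() removes 8 → [5]
append 9 → [5, 9]
row[-1] = row[0]*row[0] = 5*5 = 25 → [5, 25]
append row[1]+row[1] = 25+25 = 50 → [5, 25, 50]
sum = 80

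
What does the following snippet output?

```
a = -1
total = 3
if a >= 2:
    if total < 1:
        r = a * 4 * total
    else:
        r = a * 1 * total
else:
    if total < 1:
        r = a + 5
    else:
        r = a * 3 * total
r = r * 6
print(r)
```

a=-1, total=3
a >= 2 is False; total < 1 is False
→ r = a * 3 * total = -9
r = (-9)*6 = -54

-54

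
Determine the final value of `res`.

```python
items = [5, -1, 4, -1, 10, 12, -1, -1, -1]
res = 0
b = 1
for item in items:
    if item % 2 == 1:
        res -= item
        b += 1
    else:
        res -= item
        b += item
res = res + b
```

item=5: odd, res = 0-5 = -5; b=2
item=-1: odd, res = (-5)-(-1) = -4; b=3
item=4: not odd, res = (-4)-4 = -8; b=7
item=-1: odd, res = (-8)-(-1) = -7; b=8
item=10: not odd, res = (-7)-10 = -17; b=18
item=12: not odd, res = (-17)-12 = -29; b=30
item=-1: odd, res = (-29)-(-1) = -28; b=31
item=-1: odd, res = (-28)-(-1) = -27; b=32
item=-1: odd, res = (-27)-(-1) = -26; b=33
res+b = (-26)+33 = 7

7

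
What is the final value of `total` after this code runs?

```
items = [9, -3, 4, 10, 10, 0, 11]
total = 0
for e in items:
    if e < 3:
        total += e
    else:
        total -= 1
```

-8

e=9: not <3, total = 0-1 = -1
e=-3: <3, total = (-1)+(-3) = -4
e=4: not <3, total = (-4)-1 = -5
e=10: not <3, total = (-5)-1 = -6
e=10: not <3, total = (-6)-1 = -7
e=0: <3, total = (-7)+0 = -7
e=11: not <3, total = (-7)-1 = -8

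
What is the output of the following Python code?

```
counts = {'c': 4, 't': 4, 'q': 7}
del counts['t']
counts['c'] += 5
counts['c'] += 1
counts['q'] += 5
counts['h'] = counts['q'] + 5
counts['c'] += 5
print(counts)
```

del 't' → {'c': 4, 'q': 7}
counts['c'] = 4+5 = 9 → {'c': 9, 'q': 7}
counts['c'] = 9+1 = 10 → {'c': 10, 'q': 7}
counts['q'] = 7+5 = 12 → {'c': 10, 'q': 12}
counts['h'] = counts['q']+5 = 17 → {'c': 10, 'q': 12, 'h': 17}
counts['c'] = 10+5 = 15 → {'c': 15, 'q': 12, 'h': 17}

{'c': 15, 'q': 12, 'h': 17}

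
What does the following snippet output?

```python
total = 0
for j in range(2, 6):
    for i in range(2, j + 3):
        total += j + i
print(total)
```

j=2,i=2: total = 0+4 = 4
j=2,i=3: total = 4+5 = 9
j=2,i=4: total = 9+6 = 15
j=3,i=2: total = 15+5 = 20
j=3,i=3: total = 20+6 = 26
j=3,i=4: total = 26+7 = 33
j=3,i=5: total = 33+8 = 41
j=4,i=2: total = 41+6 = 47
j=4,i=3: total = 47+7 = 54
j=4,i=4: total = 54+8 = 62
j=4,i=5: total = 62+9 = 71
j=4,i=6: total = 71+10 = 81
j=5,i=2: total = 81+7 = 88
j=5,i=3: total = 88+8 = 96
j=5,i=4: total = 96+9 = 105
j=5,i=5: total = 105+10 = 115
j=5,i=6: total = 115+11 = 126
j=5,i=7: total = 126+12 = 138

138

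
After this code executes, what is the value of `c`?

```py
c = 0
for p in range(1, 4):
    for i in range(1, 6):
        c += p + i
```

p=1,i=1: c = 0+2 = 2
p=1,i=2: c = 2+3 = 5
p=1,i=3: c = 5+4 = 9
p=1,i=4: c = 9+5 = 14
p=1,i=5: c = 14+6 = 20
p=2,i=1: c = 20+3 = 23
p=2,i=2: c = 23+4 = 27
p=2,i=3: c = 27+5 = 32
p=2,i=4: c = 32+6 = 38
p=2,i=5: c = 38+7 = 45
p=3,i=1: c = 45+4 = 49
p=3,i=2: c = 49+5 = 54
p=3,i=3: c = 54+6 = 60
p=3,i=4: c = 60+7 = 67
p=3,i=5: c = 67+8 = 75

75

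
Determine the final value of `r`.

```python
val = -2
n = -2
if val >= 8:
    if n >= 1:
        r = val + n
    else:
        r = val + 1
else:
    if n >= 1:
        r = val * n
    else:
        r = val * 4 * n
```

16

val=-2, n=-2
val >= 8 is False; n >= 1 is False
→ r = val * 4 * n = 16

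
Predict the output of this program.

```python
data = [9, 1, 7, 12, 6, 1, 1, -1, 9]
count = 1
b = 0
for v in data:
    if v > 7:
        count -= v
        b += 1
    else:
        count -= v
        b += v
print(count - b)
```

-62

v=9: >7, count = 1-9 = -8; b=1
v=1: not >7, count = (-8)-1 = -9; b=2
v=7: not >7, count = (-9)-7 = -16; b=9
v=12: >7, count = (-16)-12 = -28; b=10
v=6: not >7, count = (-28)-6 = -34; b=16
v=1: not >7, count = (-34)-1 = -35; b=17
v=1: not >7, count = (-35)-1 = -36; b=18
v=-1: not >7, count = (-36)-(-1) = -35; b=17
v=9: >7, count = (-35)-9 = -44; b=18
count-b = (-44)-18 = -62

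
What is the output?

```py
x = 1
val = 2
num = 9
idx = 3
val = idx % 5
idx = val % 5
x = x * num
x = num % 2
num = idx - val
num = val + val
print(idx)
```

val = 3%5 = 3
idx = 3%5 = 3
x = 1*9 = 9
x = 9%2 = 1
num = 3-3 = 0
num = 3+3 = 6

3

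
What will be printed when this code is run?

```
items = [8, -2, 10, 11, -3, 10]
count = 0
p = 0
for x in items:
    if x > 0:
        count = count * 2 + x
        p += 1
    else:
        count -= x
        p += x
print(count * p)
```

x=8: >0, count = 0*2+8 = 8; p=1
x=-2: not >0, count = 8-(-2) = 10; p=-1
x=10: >0, count = 10*2+10 = 30; p=0
x=11: >0, count = 30*2+11 = 71; p=1
x=-3: not >0, count = 71-(-3) = 74; p=-2
x=10: >0, count = 74*2+10 = 158; p=-1
count*p = 158*(-1) = -158

-158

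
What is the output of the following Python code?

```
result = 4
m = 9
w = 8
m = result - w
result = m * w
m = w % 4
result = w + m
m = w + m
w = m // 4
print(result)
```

m = 4-8 = -4
result = (-4)*8 = -32
m = 8%4 = 0
result = 8+0 = 8
m = 8+0 = 8
w = 8//4 = 2

8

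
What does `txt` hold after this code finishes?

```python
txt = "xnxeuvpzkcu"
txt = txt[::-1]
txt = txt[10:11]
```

reverse → 'uckzpvuexnx'
slice [10:11] → 'x'

'x'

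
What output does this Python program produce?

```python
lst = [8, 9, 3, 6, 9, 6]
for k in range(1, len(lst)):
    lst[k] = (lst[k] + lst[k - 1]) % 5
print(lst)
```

k=1: lst[1] = (9+8)%5 = 2 → [8, 2, 3, 6, 9, 6]
k=2: lst[2] = (3+2)%5 = 0 → [8, 2, 0, 6, 9, 6]
k=3: lst[3] = (6+0)%5 = 1 → [8, 2, 0, 1, 9, 6]
k=4: lst[4] = (9+1)%5 = 0 → [8, 2, 0, 1, 0, 6]
k=5: lst[5] = (6+0)%5 = 1 → [8, 2, 0, 1, 0, 1]

[8, 2, 0, 1, 0, 1]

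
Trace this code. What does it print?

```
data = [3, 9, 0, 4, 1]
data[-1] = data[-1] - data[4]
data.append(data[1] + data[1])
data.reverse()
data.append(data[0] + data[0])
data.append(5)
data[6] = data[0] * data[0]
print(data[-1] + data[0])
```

data[-1] = data[-1]-data[4] = 1-1 = 0 → [3, 9, 0, 4, 0]
append data[1]+data[1] = 9+9 = 18 → [3, 9, 0, 4, 0, 18]
reverse → [18, 0, 4, 0, 9, 3]
append data[0]+data[0] = 18+18 = 36 → [18, 0, 4, 0, 9, 3, 36]
append 5 → [18, 0, 4, 0, 9, 3, 36, 5]
data[6] = data[0]*data[0] = 18*18 = 324 → [18, 0, 4, 0, 9, 3, 324, 5]
data[-1]+data[0] = 5+18 = 23

23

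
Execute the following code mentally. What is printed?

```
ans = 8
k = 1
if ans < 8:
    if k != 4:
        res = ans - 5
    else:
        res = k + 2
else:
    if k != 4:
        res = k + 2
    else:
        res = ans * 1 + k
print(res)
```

ans=8, k=1
ans < 8 is False; k != 4 is True
→ res = k + 2 = 3

3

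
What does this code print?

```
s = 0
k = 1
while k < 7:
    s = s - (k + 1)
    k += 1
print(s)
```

k=1: s = 0-2 = -2
k=2: s = (-2)-3 = -5
k=3: s = (-5)-4 = -9
k=4: s = (-9)-5 = -14
k=5: s = (-14)-6 = -20
k=6: s = (-20)-7 = -27

-27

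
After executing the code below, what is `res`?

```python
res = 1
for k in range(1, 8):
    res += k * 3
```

85

k=1: res = 1+1*3 = 4
k=2: res = 4+2*3 = 10
k=3: res = 10+3*3 = 19
k=4: res = 19+4*3 = 31
k=5: res = 31+5*3 = 46
k=6: res = 46+6*3 = 64
k=7: res = 64+7*3 = 85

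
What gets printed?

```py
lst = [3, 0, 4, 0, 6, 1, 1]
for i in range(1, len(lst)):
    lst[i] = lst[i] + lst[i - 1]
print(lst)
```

i=1: lst[1] = 0+3 = 3 → [3, 3, 4, 0, 6, 1, 1]
i=2: lst[2] = 4+3 = 7 → [3, 3, 7, 0, 6, 1, 1]
i=3: lst[3] = 0+7 = 7 → [3, 3, 7, 7, 6, 1, 1]
i=4: lst[4] = 6+7 = 13 → [3, 3, 7, 7, 13, 1, 1]
i=5: lst[5] = 1+13 = 14 → [3, 3, 7, 7, 13, 14, 1]
i=6: lst[6] = 1+14 = 15 → [3, 3, 7, 7, 13, 14, 15]

[3, 3, 7, 7, 13, 14, 15]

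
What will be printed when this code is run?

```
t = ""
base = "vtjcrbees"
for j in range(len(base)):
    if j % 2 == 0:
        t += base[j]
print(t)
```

j=0: add 'v' → 'v'
j=1: skip
j=2: add 'j' → 'vj'
j=3: skip
j=4: add 'r' → 'vjr'
j=5: skip
j=6: add 'e' → 'vjre'
j=7: skip
j=8: add 's' → 'vjres'

vjres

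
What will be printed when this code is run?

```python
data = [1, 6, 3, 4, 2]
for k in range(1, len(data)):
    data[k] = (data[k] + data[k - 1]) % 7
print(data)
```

k=1: data[1] = (6+1)%7 = 0 → [1, 0, 3, 4, 2]
k=2: data[2] = (3+0)%7 = 3 → [1, 0, 3, 4, 2]
k=3: data[3] = (4+3)%7 = 0 → [1, 0, 3, 0, 2]
k=4: data[4] = (2+0)%7 = 2 → [1, 0, 3, 0, 2]

[1, 0, 3, 0, 2]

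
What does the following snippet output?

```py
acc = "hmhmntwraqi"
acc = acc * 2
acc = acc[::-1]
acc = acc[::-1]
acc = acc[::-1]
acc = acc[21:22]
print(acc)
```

h

repeat ×2 → 'hmhmntwraqihmhmntwraqi'
reverse → 'iqarwtnmhmhiqarwtnmhmh'
reverse → 'hmhmntwraqihmhmntwraqi'
reverse → 'iqarwtnmhmhiqarwtnmhmh'
slice [21:22] → 'h'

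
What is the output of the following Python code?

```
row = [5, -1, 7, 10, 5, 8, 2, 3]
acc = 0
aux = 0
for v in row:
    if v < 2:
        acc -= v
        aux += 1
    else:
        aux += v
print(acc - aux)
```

-40

v=5: not <2; aux=5
v=-1: <2, acc = 0-(-1) = 1; aux=6
v=7: not <2; aux=13
v=10: not <2; aux=23
v=5: not <2; aux=28
v=8: not <2; aux=36
v=2: not <2; aux=38
v=3: not <2; aux=41
acc-aux = 1-41 = -40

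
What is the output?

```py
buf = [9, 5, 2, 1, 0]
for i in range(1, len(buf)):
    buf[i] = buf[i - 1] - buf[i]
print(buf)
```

i=1: buf[1] = 9-5 = 4 → [9, 4, 2, 1, 0]
i=2: buf[2] = 4-2 = 2 → [9, 4, 2, 1, 0]
i=3: buf[3] = 2-1 = 1 → [9, 4, 2, 1, 0]
i=4: buf[4] = 1-0 = 1 → [9, 4, 2, 1, 1]

[9, 4, 2, 1, 1]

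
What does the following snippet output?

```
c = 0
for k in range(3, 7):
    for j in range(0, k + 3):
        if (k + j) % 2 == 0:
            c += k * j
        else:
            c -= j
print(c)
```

232

k=3,j=0: odd sum, c = 0-0 = 0
k=3,j=1: even sum, c = 0+3 = 3
k=3,j=2: odd sum, c = 3-2 = 1
k=3,j=3: even sum, c = 1+9 = 10
k=3,j=4: odd sum, c = 10-4 = 6
k=3,j=5: even sum, c = 6+15 = 21
k=4,j=0: even sum, c = 21+0 = 21
k=4,j=1: odd sum, c = 21-1 = 20
k=4,j=2: even sum, c = 20+8 = 28
k=4,j=3: odd sum, c = 28-3 = 25
k=4,j=4: even sum, c = 25+16 = 41
k=4,j=5: odd sum, c = 41-5 = 36
k=4,j=6: even sum, c = 36+24 = 60
k=5,j=0: odd sum, c = 60-0 = 60
k=5,j=1: even sum, c = 60+5 = 65
k=5,j=2: odd sum, c = 65-2 = 63
k=5,j=3: even sum, c = 63+15 = 78
k=5,j=4: odd sum, c = 78-4 = 74
k=5,j=5: even sum, c = 74+25 = 99
k=5,j=6: odd sum, c = 99-6 = 93
k=5,j=7: even sum, c = 93+35 = 128
k=6,j=0: even sum, c = 128+0 = 128
k=6,j=1: odd sum, c = 128-1 = 127
k=6,j=2: even sum, c = 127+12 = 139
k=6,j=3: odd sum, c = 139-3 = 136
k=6,j=4: even sum, c = 136+24 = 160
k=6,j=5: odd sum, c = 160-5 = 155
k=6,j=6: even sum, c = 155+36 = 191
k=6,j=7: odd sum, c = 191-7 = 184
k=6,j=8: even sum, c = 184+48 = 232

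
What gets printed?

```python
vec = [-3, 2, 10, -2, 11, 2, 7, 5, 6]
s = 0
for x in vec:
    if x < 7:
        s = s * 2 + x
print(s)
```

-56

x=-3: <7, s = 0*2+(-3) = -3
x=2: <7, s = (-3)*2+2 = -4
x=10: not <7
x=-2: <7, s = (-4)*2+(-2) = -10
x=11: not <7
x=2: <7, s = (-10)*2+2 = -18
x=7: not <7
x=5: <7, s = (-18)*2+5 = -31
x=6: <7, s = (-31)*2+6 = -56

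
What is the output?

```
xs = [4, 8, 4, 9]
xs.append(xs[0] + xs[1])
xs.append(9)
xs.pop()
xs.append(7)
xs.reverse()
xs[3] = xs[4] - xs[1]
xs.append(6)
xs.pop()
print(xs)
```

append xs[0]+xs[1] = 4+8 = 12 → [4, 8, 4, 9, 12]
append 9 → [4, 8, 4, 9, 12, 9]
pop() removes 9 → [4, 8, 4, 9, 12]
append 7 → [4, 8, 4, 9, 12, 7]
reverse → [7, 12, 9, 4, 8, 4]
xs[3] = xs[4]-xs[1] = 8-12 = -4 → [7, 12, 9, -4, 8, 4]
append 6 → [7, 12, 9, -4, 8, 4, 6]
pop() removes 6 → [7, 12, 9, -4, 8, 4]

[7, 12, 9, -4, 8, 4]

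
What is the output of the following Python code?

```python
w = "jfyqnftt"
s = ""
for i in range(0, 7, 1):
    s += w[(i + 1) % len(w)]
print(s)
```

fyqnftt

i=0: add w[1]='f' → 'f'
i=1: add w[2]='y' → 'fy'
i=2: add w[3]='q' → 'fyq'
i=3: add w[4]='n' → 'fyqn'
i=4: add w[5]='f' → 'fyqnf'
i=5: add w[6]='t' → 'fyqnft'
i=6: add w[7]='t' → 'fyqnftt'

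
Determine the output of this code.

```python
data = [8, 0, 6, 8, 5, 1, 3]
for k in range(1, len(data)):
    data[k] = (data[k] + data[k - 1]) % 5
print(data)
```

[8, 3, 4, 2, 2, 3, 1]

k=1: data[1] = (0+8)%5 = 3 → [8, 3, 6, 8, 5, 1, 3]
k=2: data[2] = (6+3)%5 = 4 → [8, 3, 4, 8, 5, 1, 3]
k=3: data[3] = (8+4)%5 = 2 → [8, 3, 4, 2, 5, 1, 3]
k=4: data[4] = (5+2)%5 = 2 → [8, 3, 4, 2, 2, 1, 3]
k=5: data[5] = (1+2)%5 = 3 → [8, 3, 4, 2, 2, 3, 3]
k=6: data[6] = (3+3)%5 = 1 → [8, 3, 4, 2, 2, 3, 1]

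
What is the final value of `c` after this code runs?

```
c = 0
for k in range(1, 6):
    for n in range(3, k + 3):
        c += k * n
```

250

k=1,n=3: c = 0+3 = 3
k=2,n=3: c = 3+6 = 9
k=2,n=4: c = 9+8 = 17
k=3,n=3: c = 17+9 = 26
k=3,n=4: c = 26+12 = 38
k=3,n=5: c = 38+15 = 53
k=4,n=3: c = 53+12 = 65
k=4,n=4: c = 65+16 = 81
k=4,n=5: c = 81+20 = 101
k=4,n=6: c = 101+24 = 125
k=5,n=3: c = 125+15 = 140
k=5,n=4: c = 140+20 = 160
k=5,n=5: c = 160+25 = 185
k=5,n=6: c = 185+30 = 215
k=5,n=7: c = 215+35 = 250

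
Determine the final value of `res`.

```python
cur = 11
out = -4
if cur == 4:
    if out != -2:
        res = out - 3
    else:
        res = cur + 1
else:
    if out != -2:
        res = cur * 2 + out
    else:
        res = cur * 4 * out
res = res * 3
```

cur=11, out=-4
cur == 4 is False; out != -2 is True
→ res = cur * 2 + out = 18
res = 18*3 = 54

54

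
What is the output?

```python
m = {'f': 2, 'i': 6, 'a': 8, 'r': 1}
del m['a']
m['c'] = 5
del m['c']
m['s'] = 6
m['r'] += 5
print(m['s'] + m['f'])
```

del 'a' → {'f': 2, 'i': 6, 'r': 1}
m['c'] = 5 → {'f': 2, 'i': 6, 'r': 1, 'c': 5}
del 'c' → {'f': 2, 'i': 6, 'r': 1}
m['s'] = 6 → {'f': 2, 'i': 6, 'r': 1, 's': 6}
m['r'] = 1+5 = 6 → {'f': 2, 'i': 6, 'r': 6, 's': 6}
m['s']+m['f'] = 6+2 = 8

8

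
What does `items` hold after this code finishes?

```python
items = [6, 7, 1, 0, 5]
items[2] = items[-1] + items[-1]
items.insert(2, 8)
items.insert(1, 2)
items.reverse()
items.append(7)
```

[5, 0, 10, 8, 7, 2, 6, 7]

items[2] = items[-1]+items[-1] = 5+5 = 10 → [6, 7, 10, 0, 5]
insert 8 at 2 → [6, 7, 8, 10, 0, 5]
insert 2 at 1 → [6, 2, 7, 8, 10, 0, 5]
reverse → [5, 0, 10, 8, 7, 2, 6]
append 7 → [5, 0, 10, 8, 7, 2, 6, 7]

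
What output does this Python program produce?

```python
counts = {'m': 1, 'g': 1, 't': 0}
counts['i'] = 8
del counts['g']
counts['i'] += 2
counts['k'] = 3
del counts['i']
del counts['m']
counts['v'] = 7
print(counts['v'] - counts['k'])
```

4

counts['i'] = 8 → {'m': 1, 'g': 1, 't': 0, 'i': 8}
del 'g' → {'m': 1, 't': 0, 'i': 8}
counts['i'] = 8+2 = 10 → {'m': 1, 't': 0, 'i': 10}
counts['k'] = 3 → {'m': 1, 't': 0, 'i': 10, 'k': 3}
del 'i' → {'m': 1, 't': 0, 'k': 3}
del 'm' → {'t': 0, 'k': 3}
counts['v'] = 7 → {'t': 0, 'k': 3, 'v': 7}
counts['v']-counts['k'] = 7-3 = 4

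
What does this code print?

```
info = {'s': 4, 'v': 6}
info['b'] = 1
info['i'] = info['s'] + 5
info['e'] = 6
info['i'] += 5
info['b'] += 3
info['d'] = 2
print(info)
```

{'s': 4, 'v': 6, 'b': 4, 'i': 14, 'e': 6, 'd': 2}

info['b'] = 1 → {'s': 4, 'v': 6, 'b': 1}
info['i'] = info['s']+5 = 9 → {'s': 4, 'v': 6, 'b': 1, 'i': 9}
info['e'] = 6 → {'s': 4, 'v': 6, 'b': 1, 'i': 9, 'e': 6}
info['i'] = 9+5 = 14 → {'s': 4, 'v': 6, 'b': 1, 'i': 14, 'e': 6}
info['b'] = 1+3 = 4 → {'s': 4, 'v': 6, 'b': 4, 'i': 14, 'e': 6}
info['d'] = 2 → {'s': 4, 'v': 6, 'b': 4, 'i': 14, 'e': 6, 'd': 2}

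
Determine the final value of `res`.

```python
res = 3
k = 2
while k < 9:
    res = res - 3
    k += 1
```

k=2: res = 3-3 = 0
k=3: res = 0-3 = -3
k=4: res = (-3)-3 = -6
k=5: res = (-6)-3 = -9
k=6: res = (-9)-3 = -12
k=7: res = (-12)-3 = -15
k=8: res = (-15)-3 = -18

-18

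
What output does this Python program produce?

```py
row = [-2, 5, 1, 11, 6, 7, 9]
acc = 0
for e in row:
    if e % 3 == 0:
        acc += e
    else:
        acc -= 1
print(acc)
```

e=-2: not %3==0, acc = 0-1 = -1
e=5: not %3==0, acc = (-1)-1 = -2
e=1: not %3==0, acc = (-2)-1 = -3
e=11: not %3==0, acc = (-3)-1 = -4
e=6: %3==0, acc = (-4)+6 = 2
e=7: not %3==0, acc = 2-1 = 1
e=9: %3==0, acc = 1+9 = 10

10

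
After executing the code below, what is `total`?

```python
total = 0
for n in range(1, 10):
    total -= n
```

-45

n=1: total = 0-1 = -1
n=2: total = (-1)-2 = -3
n=3: total = (-3)-3 = -6
n=4: total = (-6)-4 = -10
n=5: total = (-10)-5 = -15
n=6: total = (-15)-6 = -21
n=7: total = (-21)-7 = -28
n=8: total = (-28)-8 = -36
n=9: total = (-36)-9 = -45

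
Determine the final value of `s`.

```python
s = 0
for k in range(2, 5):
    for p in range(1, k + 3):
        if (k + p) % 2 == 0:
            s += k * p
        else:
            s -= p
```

68

k=2,p=1: odd sum, s = 0-1 = -1
k=2,p=2: even sum, s = (-1)+4 = 3
k=2,p=3: odd sum, s = 3-3 = 0
k=2,p=4: even sum, s = 0+8 = 8
k=3,p=1: even sum, s = 8+3 = 11
k=3,p=2: odd sum, s = 11-2 = 9
k=3,p=3: even sum, s = 9+9 = 18
k=3,p=4: odd sum, s = 18-4 = 14
k=3,p=5: even sum, s = 14+15 = 29
k=4,p=1: odd sum, s = 29-1 = 28
k=4,p=2: even sum, s = 28+8 = 36
k=4,p=3: odd sum, s = 36-3 = 33
k=4,p=4: even sum, s = 33+16 = 49
k=4,p=5: odd sum, s = 49-5 = 44
k=4,p=6: even sum, s = 44+24 = 68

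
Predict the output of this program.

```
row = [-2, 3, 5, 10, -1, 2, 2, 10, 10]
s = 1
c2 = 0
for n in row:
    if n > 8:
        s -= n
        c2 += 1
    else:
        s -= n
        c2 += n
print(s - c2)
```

n=-2: not >8, s = 1-(-2) = 3; c2=-2
n=3: not >8, s = 3-3 = 0; c2=1
n=5: not >8, s = 0-5 = -5; c2=6
n=10: >8, s = (-5)-10 = -15; c2=7
n=-1: not >8, s = (-15)-(-1) = -14; c2=6
n=2: not >8, s = (-14)-2 = -16; c2=8
n=2: not >8, s = (-16)-2 = -18; c2=10
n=10: >8, s = (-18)-10 = -28; c2=11
n=10: >8, s = (-28)-10 = -38; c2=12
s-c2 = (-38)-12 = -50

-50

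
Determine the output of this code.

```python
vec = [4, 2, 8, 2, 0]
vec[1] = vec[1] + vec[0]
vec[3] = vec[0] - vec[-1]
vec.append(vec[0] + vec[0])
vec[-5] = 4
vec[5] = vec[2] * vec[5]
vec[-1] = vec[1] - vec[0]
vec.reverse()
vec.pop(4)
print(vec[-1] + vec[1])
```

4

vec[1] = vec[1]+vec[0] = 2+4 = 6 → [4, 6, 8, 2, 0]
vec[3] = vec[0]-vec[-1] = 4-0 = 4 → [4, 6, 8, 4, 0]
append vec[0]+vec[0] = 4+4 = 8 → [4, 6, 8, 4, 0, 8]
vec[-5] = 4 → [4, 4, 8, 4, 0, 8]
vec[5] = vec[2]*vec[5] = 8*8 = 64 → [4, 4, 8, 4, 0, 64]
vec[-1] = vec[1]-vec[0] = 4-4 = 0 → [4, 4, 8, 4, 0, 0]
reverse → [0, 0, 4, 8, 4, 4]
pop(4) removes 4 → [0, 0, 4, 8, 4]
vec[-1]+vec[1] = 4+0 = 4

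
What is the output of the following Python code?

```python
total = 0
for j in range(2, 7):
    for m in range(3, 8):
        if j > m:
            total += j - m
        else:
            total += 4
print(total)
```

j=2,m=3: not 2>3, total = 0+4 = 4
j=2,m=4: not 2>4, total = 4+4 = 8
j=2,m=5: not 2>5, total = 8+4 = 12
j=2,m=6: not 2>6, total = 12+4 = 16
j=2,m=7: not 2>7, total = 16+4 = 20
j=3,m=3: not 3>3, total = 20+4 = 24
j=3,m=4: not 3>4, total = 24+4 = 28
j=3,m=5: not 3>5, total = 28+4 = 32
j=3,m=6: not 3>6, total = 32+4 = 36
j=3,m=7: not 3>7, total = 36+4 = 40
j=4,m=3: 4>3, total = 40+1 = 41
j=4,m=4: not 4>4, total = 41+4 = 45
j=4,m=5: not 4>5, total = 45+4 = 49
j=4,m=6: not 4>6, total = 49+4 = 53
j=4,m=7: not 4>7, total = 53+4 = 57
j=5,m=3: 5>3, total = 57+2 = 59
j=5,m=4: 5>4, total = 59+1 = 60
j=5,m=5: not 5>5, total = 60+4 = 64
j=5,m=6: not 5>6, total = 64+4 = 68
j=5,m=7: not 5>7, total = 68+4 = 72
j=6,m=3: 6>3, total = 72+3 = 75
j=6,m=4: 6>4, total = 75+2 = 77
j=6,m=5: 6>5, total = 77+1 = 78
j=6,m=6: not 6>6, total = 78+4 = 82
j=6,m=7: not 6>7, total = 82+4 = 86

86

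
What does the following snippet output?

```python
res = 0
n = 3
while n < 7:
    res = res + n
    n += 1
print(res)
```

18

n=3: res = 0+3 = 3
n=4: res = 3+4 = 7
n=5: res = 7+5 = 12
n=6: res = 12+6 = 18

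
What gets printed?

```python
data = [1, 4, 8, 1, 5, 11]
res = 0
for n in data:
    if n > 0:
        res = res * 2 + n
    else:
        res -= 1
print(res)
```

n=1: >0, res = 0*2+1 = 1
n=4: >0, res = 1*2+4 = 6
n=8: >0, res = 6*2+8 = 20
n=1: >0, res = 20*2+1 = 41
n=5: >0, res = 41*2+5 = 87
n=11: >0, res = 87*2+11 = 185

185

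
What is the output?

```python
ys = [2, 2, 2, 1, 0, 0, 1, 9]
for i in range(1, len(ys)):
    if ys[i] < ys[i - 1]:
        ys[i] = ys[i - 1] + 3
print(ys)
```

i=1: 2>=2, unchanged → [2, 2, 2, 1, 0, 0, 1, 9]
i=2: 2>=2, unchanged → [2, 2, 2, 1, 0, 0, 1, 9]
i=3: 1<2, ys[3] = 2+3 = 5 → [2, 2, 2, 5, 0, 0, 1, 9]
i=4: 0<5, ys[4] = 5+3 = 8 → [2, 2, 2, 5, 8, 0, 1, 9]
i=5: 0<8, ys[5] = 8+3 = 11 → [2, 2, 2, 5, 8, 11, 1, 9]
i=6: 1<11, ys[6] = 11+3 = 14 → [2, 2, 2, 5, 8, 11, 14, 9]
i=7: 9<14, ys[7] = 14+3 = 17 → [2, 2, 2, 5, 8, 11, 14, 17]

[2, 2, 2, 5, 8, 11, 14, 17]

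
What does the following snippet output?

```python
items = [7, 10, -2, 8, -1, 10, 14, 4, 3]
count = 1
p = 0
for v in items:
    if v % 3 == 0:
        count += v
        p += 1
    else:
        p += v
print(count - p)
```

v=7: not %3==0; p=7
v=10: not %3==0; p=17
v=-2: not %3==0; p=15
v=8: not %3==0; p=23
v=-1: not %3==0; p=22
v=10: not %3==0; p=32
v=14: not %3==0; p=46
v=4: not %3==0; p=50
v=3: %3==0, count = 1+3 = 4; p=51
count-p = 4-51 = -47

-47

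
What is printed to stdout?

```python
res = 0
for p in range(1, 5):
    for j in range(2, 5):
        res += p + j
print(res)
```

p=1,j=2: res = 0+3 = 3
p=1,j=3: res = 3+4 = 7
p=1,j=4: res = 7+5 = 12
p=2,j=2: res = 12+4 = 16
p=2,j=3: res = 16+5 = 21
p=2,j=4: res = 21+6 = 27
p=3,j=2: res = 27+5 = 32
p=3,j=3: res = 32+6 = 38
p=3,j=4: res = 38+7 = 45
p=4,j=2: res = 45+6 = 51
p=4,j=3: res = 51+7 = 58
p=4,j=4: res = 58+8 = 66

66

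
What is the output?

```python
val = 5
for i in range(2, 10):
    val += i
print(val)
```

49

i=2: val = 5+2 = 7
i=3: val = 7+3 = 10
i=4: val = 10+4 = 14
i=5: val = 14+5 = 19
i=6: val = 19+6 = 25
i=7: val = 25+7 = 32
i=8: val = 32+8 = 40
i=9: val = 40+9 = 49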